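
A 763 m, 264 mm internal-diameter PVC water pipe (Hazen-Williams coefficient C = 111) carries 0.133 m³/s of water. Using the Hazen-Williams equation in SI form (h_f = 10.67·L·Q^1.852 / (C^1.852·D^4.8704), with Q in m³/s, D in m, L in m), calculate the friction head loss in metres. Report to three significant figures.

h_f ≈ 20.8 m

h_f = 10.67·763·0.133^1.852 / (111^1.852·0.264^4.8704) = 20.76 m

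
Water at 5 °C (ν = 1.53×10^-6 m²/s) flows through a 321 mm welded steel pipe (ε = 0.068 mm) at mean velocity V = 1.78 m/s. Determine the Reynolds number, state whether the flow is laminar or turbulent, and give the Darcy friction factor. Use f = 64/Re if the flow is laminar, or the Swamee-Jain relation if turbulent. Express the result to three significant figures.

Re ≈ 3.73×10^5; turbulent; f ≈ 0.0160

Re = VD/ν = 1.780·0.321/1.53×10^-6 = 3.73×10^5
Re > 4000 → turbulent; ε/D = 2.12×10^-4
Swamee-Jain: f = 0.01604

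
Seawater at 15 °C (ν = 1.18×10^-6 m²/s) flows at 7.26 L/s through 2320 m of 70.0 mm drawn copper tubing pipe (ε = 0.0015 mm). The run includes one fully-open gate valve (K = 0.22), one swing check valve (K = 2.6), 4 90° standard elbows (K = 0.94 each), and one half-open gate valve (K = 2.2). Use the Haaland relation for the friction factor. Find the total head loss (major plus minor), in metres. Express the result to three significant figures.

V = 4Q/(πD²) = 1.886 m/s; V²/2g = 0.1814 m
Re = 1.12×10^5, ε/D = 2.14×10^-5 → f = 0.01750 (Haaland)
Major: h_f = f(L/D)·V²/2g = 0.01750·33143·0.1814 = 105.2 m
Minor: ΣK = 8.78; h_m = ΣK·V²/2g = 1.593 m
Total H_L = 105.2 + 1.593 = 106.8 m

H_L ≈ 107 m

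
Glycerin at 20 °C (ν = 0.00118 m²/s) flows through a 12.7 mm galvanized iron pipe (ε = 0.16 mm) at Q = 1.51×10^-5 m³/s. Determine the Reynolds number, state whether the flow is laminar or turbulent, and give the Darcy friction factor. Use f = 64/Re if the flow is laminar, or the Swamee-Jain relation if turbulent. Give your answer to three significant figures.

V = 4Q/(πD²) = 0.1192 m/s
Re = VD/ν = 0.1192·0.0127/0.00118 = 1.28
Re < 2300 → laminar → f = 64/Re = 49.89

Re ≈ 1.28; laminar; f = 64/Re ≈ 49.9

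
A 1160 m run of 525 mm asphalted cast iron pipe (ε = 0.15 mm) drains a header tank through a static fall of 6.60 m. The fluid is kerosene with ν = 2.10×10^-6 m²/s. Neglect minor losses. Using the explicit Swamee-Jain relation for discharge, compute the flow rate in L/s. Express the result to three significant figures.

Swamee-Jain (Type II): Q = -0.965·√(gD⁵h_f/L)·ln[ε/(3.7D) + √(3.17ν²L/(gD³h_f))]
√(gD⁵h_f/L) = √(9.81·0.525⁵·6.60/1160) = 0.04718
ε/(3.7D) = 7.72×10^-5; √(3.17ν²L/(gD³h_f)) = 4.16×10^-5
Q = -0.965·0.04718·ln(1.188×10^-4) = 0.4115 m³/s
Check: V = 1.90 m/s, Re = 4.75×10^5, f = 0.01632, h_f = 6.64 m ≈ 6.60 m ✓

Q ≈ 411 L/s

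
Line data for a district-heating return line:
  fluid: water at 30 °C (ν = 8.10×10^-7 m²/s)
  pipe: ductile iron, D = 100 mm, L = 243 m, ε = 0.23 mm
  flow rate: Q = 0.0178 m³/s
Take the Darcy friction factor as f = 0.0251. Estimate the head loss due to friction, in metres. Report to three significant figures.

V = 4Q/(πD²) = 4·0.0178/(π·0.100²) = 2.266 m/s
h_f = f(L/D)V²/(2g) = 0.02510·(243/0.100)·2.266²/(2·9.81) = 15.97 m

h_f ≈ 16.0 m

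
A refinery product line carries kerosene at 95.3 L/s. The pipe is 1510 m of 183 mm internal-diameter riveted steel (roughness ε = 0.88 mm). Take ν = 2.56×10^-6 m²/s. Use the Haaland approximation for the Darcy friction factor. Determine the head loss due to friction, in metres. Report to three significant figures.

V = 4Q/(πD²) = 4·0.0953/(π·0.183²) = 3.623 m/s
Re = VD/ν = 3.623·0.183/2.56×10^-6 = 2.59×10^5 → turbulent
ε/D = 0.88/183 = 0.00481
Haaland: f = 0.03042
h_f = f(L/D)V²/(2g) = 0.03042·(1510/0.183)·3.623²/(2·9.81) = 167.9 m

h_f ≈ 168 m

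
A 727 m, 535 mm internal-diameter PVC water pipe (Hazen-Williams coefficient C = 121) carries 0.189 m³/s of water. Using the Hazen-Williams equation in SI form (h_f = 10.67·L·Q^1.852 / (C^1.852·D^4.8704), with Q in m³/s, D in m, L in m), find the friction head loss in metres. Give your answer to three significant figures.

h_f ≈ 1.04 m

h_f = 10.67·727·0.189^1.852 / (121^1.852·0.535^4.8704) = 1.036 m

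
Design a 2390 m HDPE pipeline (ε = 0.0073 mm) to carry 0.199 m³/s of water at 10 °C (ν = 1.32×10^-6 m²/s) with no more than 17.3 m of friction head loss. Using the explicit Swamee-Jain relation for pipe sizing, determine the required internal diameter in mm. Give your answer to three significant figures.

D ≈ 364 mm

Swamee-Jain (Type III): D = 0.66·[ε^1.25·(LQ²/(gh_f))^4.75 + ν·Q^9.4·(L/(gh_f))^5.2]^0.04
LQ²/(gh_f) = 0.5577; L/(gh_f) = 14.08
Term 1 = ε^1.25·(…)^4.75 = 2.37×10^-8; Term 2 = ν·Q^9.4·(…)^5.2 = 3.18×10^-7
D = 0.66·(2.37×10^-8 + 3.18×10^-7)^0.04 = 0.3638 m = 364 mm
Check: V = 1.91 m/s, Re = 5.28×10^5, f = 0.01329, h_f = 16.3 m ≈ 17.3 m ✓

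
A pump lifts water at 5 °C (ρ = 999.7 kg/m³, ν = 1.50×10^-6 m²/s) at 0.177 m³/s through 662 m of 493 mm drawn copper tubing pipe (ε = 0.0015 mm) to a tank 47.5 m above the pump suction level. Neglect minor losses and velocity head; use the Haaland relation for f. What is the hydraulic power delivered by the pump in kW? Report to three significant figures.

P_hyd ≈ 83.9 kW

V = 4Q/(πD²) = 0.9272 m/s; Re = 3.05×10^5; ε/D = 3.04×10^-6; f = 0.01433
h_f = f(L/D)V²/2g = 0.8429 m
Total head H = z + h_f = 47.5 + 0.8429 = 48.34 m
P_hyd = ρgQH = 999.7·9.81·0.177·48.34 = 83.92 kW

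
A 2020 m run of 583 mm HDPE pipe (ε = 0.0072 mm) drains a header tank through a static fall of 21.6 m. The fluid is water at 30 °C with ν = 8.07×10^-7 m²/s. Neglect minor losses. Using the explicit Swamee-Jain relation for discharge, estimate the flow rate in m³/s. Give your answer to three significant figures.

Q ≈ 0.911 m³/s

Swamee-Jain (Type II): Q = -0.965·√(gD⁵h_f/L)·ln[ε/(3.7D) + √(3.17ν²L/(gD³h_f))]
√(gD⁵h_f/L) = √(9.81·0.583⁵·21.6/2020) = 0.08405
ε/(3.7D) = 3.34×10^-6; √(3.17ν²L/(gD³h_f)) = 9.97×10^-6
Q = -0.965·0.08405·ln(1.330×10^-5) = 0.9107 m³/s
Check: V = 3.41 m/s, Re = 2.46×10^6, f = 0.01054, h_f = 21.7 m ≈ 21.6 m ✓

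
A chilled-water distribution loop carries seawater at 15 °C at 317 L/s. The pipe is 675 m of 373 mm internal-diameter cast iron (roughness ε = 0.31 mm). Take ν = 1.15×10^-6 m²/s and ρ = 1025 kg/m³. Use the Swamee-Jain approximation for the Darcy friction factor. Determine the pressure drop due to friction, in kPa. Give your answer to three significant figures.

Δp ≈ 150 kPa

V = 4Q/(πD²) = 4·0.317/(π·0.373²) = 2.901 m/s
Re = VD/ν = 2.901·0.373/1.15×10^-6 = 9.41×10^5 → turbulent
ε/D = 0.31/373 = 8.31×10^-4
Swamee-Jain: f = 0.01924
h_f = f(L/D)V²/(2g) = 0.01924·(675/0.373)·2.901²/(2·9.81) = 14.94 m
Δp = ρg·h_f = 1025·9.81·14.94 = 150.2 kPa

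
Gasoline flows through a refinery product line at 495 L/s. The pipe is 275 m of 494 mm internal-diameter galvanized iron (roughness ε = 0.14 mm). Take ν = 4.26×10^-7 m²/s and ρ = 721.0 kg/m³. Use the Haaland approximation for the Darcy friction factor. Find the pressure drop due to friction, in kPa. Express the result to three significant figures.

Δp ≈ 20.1 kPa

V = 4Q/(πD²) = 4·0.495/(π·0.494²) = 2.583 m/s
Re = VD/ν = 2.583·0.494/4.26×10^-7 = 2.99×10^6 → turbulent
ε/D = 0.14/494 = 2.83×10^-4
Haaland: f = 0.01502
h_f = f(L/D)V²/(2g) = 0.01502·(275/0.494)·2.583²/(2·9.81) = 2.843 m
Δp = ρg·h_f = 721.0·9.81·2.843 = 20.11 kPa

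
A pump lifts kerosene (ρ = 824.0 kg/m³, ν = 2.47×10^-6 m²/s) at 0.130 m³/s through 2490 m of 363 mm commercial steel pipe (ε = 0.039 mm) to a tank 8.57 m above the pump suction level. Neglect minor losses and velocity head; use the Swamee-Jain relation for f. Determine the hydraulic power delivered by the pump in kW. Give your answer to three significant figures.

V = 4Q/(πD²) = 1.256 m/s; Re = 1.85×10^5; ε/D = 1.07×10^-4; f = 0.01666
h_f = f(L/D)V²/2g = 9.188 m
Total head H = z + h_f = 8.57 + 9.188 = 17.76 m
P_hyd = ρgQH = 824.0·9.81·0.130·17.76 = 18.66 kW

P_hyd ≈ 18.7 kW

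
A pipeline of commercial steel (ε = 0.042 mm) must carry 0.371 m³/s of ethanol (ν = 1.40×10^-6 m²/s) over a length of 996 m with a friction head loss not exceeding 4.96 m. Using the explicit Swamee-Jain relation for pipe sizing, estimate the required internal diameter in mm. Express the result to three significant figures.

D ≈ 506 mm

Swamee-Jain (Type III): D = 0.66·[ε^1.25·(LQ²/(gh_f))^4.75 + ν·Q^9.4·(L/(gh_f))^5.2]^0.04
LQ²/(gh_f) = 2.817; L/(gh_f) = 20.47
Term 1 = ε^1.25·(…)^4.75 = 4.63×10^-4; Term 2 = ν·Q^9.4·(…)^5.2 = 8.24×10^-4
D = 0.66·(4.63×10^-4 + 8.24×10^-4)^0.04 = 0.5057 m = 506 mm
Check: V = 1.85 m/s, Re = 6.67×10^5, f = 0.01380, h_f = 4.72 m ≈ 4.96 m ✓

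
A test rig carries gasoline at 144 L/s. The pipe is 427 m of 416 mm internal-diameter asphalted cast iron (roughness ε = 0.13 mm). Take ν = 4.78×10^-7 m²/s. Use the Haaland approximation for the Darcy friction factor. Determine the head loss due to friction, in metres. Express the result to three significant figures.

V = 4Q/(πD²) = 4·0.144/(π·0.416²) = 1.059 m/s
Re = VD/ν = 1.059·0.416/4.78×10^-7 = 9.22×10^5 → turbulent
ε/D = 0.13/416 = 3.13×10^-4
Haaland: f = 0.01576
h_f = f(L/D)V²/(2g) = 0.01576·(427/0.416)·1.059²/(2·9.81) = 0.9256 m

h_f ≈ 0.926 m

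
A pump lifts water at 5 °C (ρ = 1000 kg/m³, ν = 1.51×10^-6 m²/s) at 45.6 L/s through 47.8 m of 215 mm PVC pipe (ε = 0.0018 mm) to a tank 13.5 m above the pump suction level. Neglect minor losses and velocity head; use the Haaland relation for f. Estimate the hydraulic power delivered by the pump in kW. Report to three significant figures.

V = 4Q/(πD²) = 1.256 m/s; Re = 1.79×10^5; ε/D = 8.37×10^-6; f = 0.01589
h_f = f(L/D)V²/2g = 0.2840 m
Total head H = z + h_f = 13.5 + 0.2840 = 13.78 m
P_hyd = ρgQH = 1000·9.81·0.0456·13.78 = 6.166 kW

P_hyd ≈ 6.17 kW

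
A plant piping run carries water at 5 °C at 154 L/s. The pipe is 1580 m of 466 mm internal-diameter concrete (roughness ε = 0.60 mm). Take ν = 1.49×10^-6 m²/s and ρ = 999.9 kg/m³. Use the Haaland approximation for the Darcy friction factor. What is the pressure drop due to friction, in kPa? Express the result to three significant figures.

V = 4Q/(πD²) = 4·0.154/(π·0.466²) = 0.9029 m/s
Re = VD/ν = 0.9029·0.466/1.49×10^-6 = 2.82×10^5 → turbulent
ε/D = 0.60/466 = 0.00129
Haaland: f = 0.02170
h_f = f(L/D)V²/(2g) = 0.02170·(1580/0.466)·0.9029²/(2·9.81) = 3.058 m
Δp = ρg·h_f = 999.9·9.81·3.058 = 29.99 kPa

Δp ≈ 30.0 kPa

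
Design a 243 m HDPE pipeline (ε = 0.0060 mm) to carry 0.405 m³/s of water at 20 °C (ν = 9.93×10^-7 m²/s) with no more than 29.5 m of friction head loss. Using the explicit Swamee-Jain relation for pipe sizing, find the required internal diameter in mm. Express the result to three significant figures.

D ≈ 263 mm

Swamee-Jain (Type III): D = 0.66·[ε^1.25·(LQ²/(gh_f))^4.75 + ν·Q^9.4·(L/(gh_f))^5.2]^0.04
LQ²/(gh_f) = 0.1377; L/(gh_f) = 0.8397
Term 1 = ε^1.25·(…)^4.75 = 2.42×10^-11; Term 2 = ν·Q^9.4·(…)^5.2 = 8.17×10^-11
D = 0.66·(2.42×10^-11 + 8.17×10^-11)^0.04 = 0.2634 m = 263 mm
Check: V = 7.44 m/s, Re = 1.97×10^6, f = 0.01117, h_f = 29.0 m ≈ 29.5 m ✓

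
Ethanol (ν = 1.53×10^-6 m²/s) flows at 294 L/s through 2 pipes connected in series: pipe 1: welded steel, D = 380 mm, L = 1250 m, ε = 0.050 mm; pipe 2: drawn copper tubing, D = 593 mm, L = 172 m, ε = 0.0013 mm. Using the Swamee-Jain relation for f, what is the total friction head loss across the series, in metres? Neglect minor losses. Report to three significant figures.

H ≈ 16.5 m

Pipe 1: V = 2.592 m/s, Re = 6.44×10^5, ε/D = 1.32×10^-4, f = 0.01446, h_1 = f(L/D)V²/2g = 16.29 m
Pipe 2: V = 1.065 m/s, Re = 4.13×10^5, ε/D = 2.19×10^-6, f = 0.01358, h_2 = f(L/D)V²/2g = 0.2276 m
Series → Q common, losses add: H = Σh = 16.52 m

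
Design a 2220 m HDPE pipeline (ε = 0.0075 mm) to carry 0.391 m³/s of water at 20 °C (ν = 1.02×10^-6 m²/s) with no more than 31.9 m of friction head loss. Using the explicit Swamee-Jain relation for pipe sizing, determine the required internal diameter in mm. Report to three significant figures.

Swamee-Jain (Type III): D = 0.66·[ε^1.25·(LQ²/(gh_f))^4.75 + ν·Q^9.4·(L/(gh_f))^5.2]^0.04
LQ²/(gh_f) = 1.085; L/(gh_f) = 7.094
Term 1 = ε^1.25·(…)^4.75 = 5.77×10^-7; Term 2 = ν·Q^9.4·(…)^5.2 = 3.98×10^-6
D = 0.66·(5.77×10^-7 + 3.98×10^-6)^0.04 = 0.4035 m = 404 mm
Check: V = 3.06 m/s, Re = 1.21×10^6, f = 0.01174, h_f = 30.8 m ≈ 31.9 m ✓

D ≈ 404 mm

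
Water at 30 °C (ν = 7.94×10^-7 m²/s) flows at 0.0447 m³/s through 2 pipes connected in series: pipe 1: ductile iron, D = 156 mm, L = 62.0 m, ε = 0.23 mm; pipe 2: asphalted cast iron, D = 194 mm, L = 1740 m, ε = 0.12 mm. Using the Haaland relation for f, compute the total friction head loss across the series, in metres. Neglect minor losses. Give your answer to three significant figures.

H ≈ 21.8 m

Pipe 1: V = 2.339 m/s, Re = 4.59×10^5, ε/D = 0.00147, f = 0.02211, h_1 = f(L/D)V²/2g = 2.449 m
Pipe 2: V = 1.512 m/s, Re = 3.69×10^5, ε/D = 6.19×10^-4, f = 0.01853, h_2 = f(L/D)V²/2g = 19.37 m
Series → Q common, losses add: H = Σh = 21.82 m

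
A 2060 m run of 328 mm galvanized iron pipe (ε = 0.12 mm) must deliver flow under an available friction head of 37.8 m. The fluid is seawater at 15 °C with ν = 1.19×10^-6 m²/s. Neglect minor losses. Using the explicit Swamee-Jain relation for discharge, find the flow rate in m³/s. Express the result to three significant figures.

Swamee-Jain (Type II): Q = -0.965·√(gD⁵h_f/L)·ln[ε/(3.7D) + √(3.17ν²L/(gD³h_f))]
√(gD⁵h_f/L) = √(9.81·0.328⁵·37.8/2060) = 0.02614
ε/(3.7D) = 9.89×10^-5; √(3.17ν²L/(gD³h_f)) = 2.66×10^-5
Q = -0.965·0.02614·ln(1.255×10^-4) = 0.2266 m³/s
Check: V = 2.68 m/s, Re = 7.39×10^5, f = 0.01652, h_f = 38.0 m ≈ 37.8 m ✓

Q ≈ 0.227 m³/s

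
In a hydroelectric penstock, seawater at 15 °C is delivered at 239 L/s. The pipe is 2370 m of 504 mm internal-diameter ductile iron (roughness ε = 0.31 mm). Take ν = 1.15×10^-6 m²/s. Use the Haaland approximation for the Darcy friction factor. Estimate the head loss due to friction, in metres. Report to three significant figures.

h_f ≈ 6.27 m

V = 4Q/(πD²) = 4·0.239/(π·0.504²) = 1.198 m/s
Re = VD/ν = 1.198·0.504/1.15×10^-6 = 5.25×10^5 → turbulent
ε/D = 0.31/504 = 6.15×10^-4
Haaland: f = 0.01824
h_f = f(L/D)V²/(2g) = 0.01824·(2370/0.504)·1.198²/(2·9.81) = 6.273 m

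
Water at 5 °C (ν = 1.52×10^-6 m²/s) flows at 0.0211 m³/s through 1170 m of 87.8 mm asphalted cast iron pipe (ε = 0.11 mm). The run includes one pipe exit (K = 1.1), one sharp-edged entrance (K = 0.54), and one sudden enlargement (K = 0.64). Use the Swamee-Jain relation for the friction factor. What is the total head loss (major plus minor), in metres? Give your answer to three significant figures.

H_L ≈ 184 m

V = 4Q/(πD²) = 3.485 m/s; V²/2g = 0.6190 m
Re = 2.01×10^5, ε/D = 0.00125 → f = 0.02213 (Swamee-Jain)
Major: h_f = f(L/D)·V²/2g = 0.02213·13326·0.6190 = 182.5 m
Minor: ΣK = 2.28; h_m = ΣK·V²/2g = 1.411 m
Total H_L = 182.5 + 1.411 = 183.9 m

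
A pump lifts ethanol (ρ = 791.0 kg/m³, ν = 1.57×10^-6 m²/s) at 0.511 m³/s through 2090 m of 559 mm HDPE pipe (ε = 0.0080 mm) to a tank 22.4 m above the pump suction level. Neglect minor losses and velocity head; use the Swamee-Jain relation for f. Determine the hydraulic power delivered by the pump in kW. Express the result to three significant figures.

P_hyd ≈ 130 kW

V = 4Q/(πD²) = 2.082 m/s; Re = 7.41×10^5; ε/D = 1.43×10^-5; f = 0.01250
h_f = f(L/D)V²/2g = 10.33 m
Total head H = z + h_f = 22.4 + 10.33 = 32.73 m
P_hyd = ρgQH = 791.0·9.81·0.511·32.73 = 129.8 kW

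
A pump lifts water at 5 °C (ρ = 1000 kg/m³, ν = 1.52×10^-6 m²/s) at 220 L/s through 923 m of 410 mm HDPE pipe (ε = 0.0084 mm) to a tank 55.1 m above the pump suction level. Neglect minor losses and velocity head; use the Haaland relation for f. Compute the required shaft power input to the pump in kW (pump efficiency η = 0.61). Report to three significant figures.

V = 4Q/(πD²) = 1.666 m/s; Re = 4.49×10^5; ε/D = 2.05×10^-5; f = 0.01354
h_f = f(L/D)V²/2g = 4.314 m
Total head H = z + h_f = 55.1 + 4.314 = 59.41 m
P_hyd = ρgQH = 1000·9.81·0.220·59.41 = 128.2 kW
P_shaft = P_hyd/η = 128.2/0.61 = 210.2 kW

P_shaft ≈ 210 kW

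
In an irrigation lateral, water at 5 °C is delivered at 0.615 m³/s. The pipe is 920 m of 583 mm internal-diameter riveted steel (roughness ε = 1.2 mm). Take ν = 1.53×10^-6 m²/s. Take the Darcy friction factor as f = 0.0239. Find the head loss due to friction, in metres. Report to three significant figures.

V = 4Q/(πD²) = 4·0.615/(π·0.583²) = 2.304 m/s
h_f = f(L/D)V²/(2g) = 0.02390·(920/0.583)·2.304²/(2·9.81) = 10.20 m

h_f ≈ 10.2 m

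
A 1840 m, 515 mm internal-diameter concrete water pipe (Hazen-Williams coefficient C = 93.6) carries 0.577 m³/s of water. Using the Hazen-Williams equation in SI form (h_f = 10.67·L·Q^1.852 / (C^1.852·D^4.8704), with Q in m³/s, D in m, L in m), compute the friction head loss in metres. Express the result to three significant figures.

h_f = 10.67·1840·0.577^1.852 / (93.6^1.852·0.515^4.8704) = 40.13 m

h_f ≈ 40.1 m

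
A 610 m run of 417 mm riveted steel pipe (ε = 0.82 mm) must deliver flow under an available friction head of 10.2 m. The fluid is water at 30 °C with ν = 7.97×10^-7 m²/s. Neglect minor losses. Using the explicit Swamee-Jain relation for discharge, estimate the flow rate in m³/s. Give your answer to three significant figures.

Swamee-Jain (Type II): Q = -0.965·√(gD⁵h_f/L)·ln[ε/(3.7D) + √(3.17ν²L/(gD³h_f))]
√(gD⁵h_f/L) = √(9.81·0.417⁵·10.2/610) = 0.04548
ε/(3.7D) = 5.31×10^-4; √(3.17ν²L/(gD³h_f)) = 1.30×10^-5
Q = -0.965·0.04548·ln(5.445×10^-4) = 0.3298 m³/s
Check: V = 2.42 m/s, Re = 1.26×10^6, f = 0.02353, h_f = 10.2 m ≈ 10.2 m ✓

Q ≈ 0.330 m³/s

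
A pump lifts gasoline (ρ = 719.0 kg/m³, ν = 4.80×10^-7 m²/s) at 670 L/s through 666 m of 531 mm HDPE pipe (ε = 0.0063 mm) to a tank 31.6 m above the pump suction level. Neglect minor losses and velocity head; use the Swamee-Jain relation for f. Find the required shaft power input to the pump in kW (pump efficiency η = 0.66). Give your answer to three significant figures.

V = 4Q/(πD²) = 3.025 m/s; Re = 3.35×10^6; ε/D = 1.19×10^-5; f = 0.01015
h_f = f(L/D)V²/2g = 5.941 m
Total head H = z + h_f = 31.6 + 5.941 = 37.54 m
P_hyd = ρgQH = 719.0·9.81·0.670·37.54 = 177.4 kW
P_shaft = P_hyd/η = 177.4/0.66 = 268.8 kW

P_shaft ≈ 269 kW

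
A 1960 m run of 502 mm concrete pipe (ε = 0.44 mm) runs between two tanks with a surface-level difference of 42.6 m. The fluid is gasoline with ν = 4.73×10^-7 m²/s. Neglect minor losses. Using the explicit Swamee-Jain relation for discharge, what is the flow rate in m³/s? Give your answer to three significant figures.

Swamee-Jain (Type II): Q = -0.965·√(gD⁵h_f/L)·ln[ε/(3.7D) + √(3.17ν²L/(gD³h_f))]
√(gD⁵h_f/L) = √(9.81·0.502⁵·42.6/1960) = 0.08245
ε/(3.7D) = 2.37×10^-4; √(3.17ν²L/(gD³h_f)) = 5.13×10^-6
Q = -0.965·0.08245·ln(2.420×10^-4) = 0.6625 m³/s
Check: V = 3.35 m/s, Re = 3.55×10^6, f = 0.01916, h_f = 42.7 m ≈ 42.6 m ✓

Q ≈ 0.662 m³/s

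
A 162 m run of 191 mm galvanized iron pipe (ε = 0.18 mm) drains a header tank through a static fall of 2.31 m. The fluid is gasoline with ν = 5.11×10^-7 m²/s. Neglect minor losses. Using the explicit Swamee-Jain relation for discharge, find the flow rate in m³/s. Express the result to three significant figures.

Swamee-Jain (Type II): Q = -0.965·√(gD⁵h_f/L)·ln[ε/(3.7D) + √(3.17ν²L/(gD³h_f))]
√(gD⁵h_f/L) = √(9.81·0.191⁵·2.31/162) = 0.005963
ε/(3.7D) = 2.55×10^-4; √(3.17ν²L/(gD³h_f)) = 2.91×10^-5
Q = -0.965·0.005963·ln(2.838×10^-4) = 0.04700 m³/s
Check: V = 1.64 m/s, Re = 6.13×10^5, f = 0.01998, h_f = 2.32 m ≈ 2.31 m ✓

Q ≈ 0.0470 m³/s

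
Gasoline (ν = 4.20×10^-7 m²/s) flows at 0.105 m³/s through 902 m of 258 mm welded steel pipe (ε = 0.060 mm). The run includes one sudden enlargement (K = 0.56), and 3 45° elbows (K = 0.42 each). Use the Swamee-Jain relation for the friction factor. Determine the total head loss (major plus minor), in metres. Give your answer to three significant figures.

V = 4Q/(πD²) = 2.008 m/s; V²/2g = 0.2056 m
Re = 1.23×10^6, ε/D = 2.33×10^-4 → f = 0.01496 (Swamee-Jain)
Major: h_f = f(L/D)·V²/2g = 0.01496·3496·0.2056 = 10.76 m
Minor: ΣK = 1.82; h_m = ΣK·V²/2g = 0.3742 m
Total H_L = 10.76 + 0.3742 = 11.13 m

H_L ≈ 11.1 m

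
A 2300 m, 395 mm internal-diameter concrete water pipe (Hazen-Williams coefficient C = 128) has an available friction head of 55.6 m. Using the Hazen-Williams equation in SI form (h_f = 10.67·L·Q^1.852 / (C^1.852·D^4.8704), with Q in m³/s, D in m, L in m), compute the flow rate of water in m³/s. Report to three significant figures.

Q ≈ 0.415 m³/s

Rearranging: Q = [h_f·C^1.852·D^4.8704 / (10.67·L)]^(1/1.852)
Q = [55.6·128^1.852·0.395^4.8704 / (10.67·2300)]^0.540 = 0.4152 m³/s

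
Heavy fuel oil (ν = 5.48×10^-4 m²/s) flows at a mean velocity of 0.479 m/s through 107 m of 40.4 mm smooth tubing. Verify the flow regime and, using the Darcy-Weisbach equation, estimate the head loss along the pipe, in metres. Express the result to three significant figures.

Re = VD/ν = 0.479·0.04040/5.48×10^-4 = 35.3 → laminar (Re < 2300)
f = 64/Re = 1.812
h_f = f(L/D)V²/(2g) = 1.812·(107/0.04040)·0.479²/(2·9.81) = 56.13 m

h_f ≈ 56.1 m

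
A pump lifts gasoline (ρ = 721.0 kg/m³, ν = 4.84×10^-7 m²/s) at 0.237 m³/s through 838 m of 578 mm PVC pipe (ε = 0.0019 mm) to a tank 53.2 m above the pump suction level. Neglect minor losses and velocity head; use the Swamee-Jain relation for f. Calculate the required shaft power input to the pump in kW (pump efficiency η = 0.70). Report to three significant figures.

P_shaft ≈ 129 kW

V = 4Q/(πD²) = 0.9032 m/s; Re = 1.08×10^6; ε/D = 3.29×10^-6; f = 0.01155
h_f = f(L/D)V²/2g = 0.6961 m
Total head H = z + h_f = 53.2 + 0.6961 = 53.90 m
P_hyd = ρgQH = 721.0·9.81·0.237·53.90 = 90.35 kW
P_shaft = P_hyd/η = 90.35/0.70 = 129.1 kW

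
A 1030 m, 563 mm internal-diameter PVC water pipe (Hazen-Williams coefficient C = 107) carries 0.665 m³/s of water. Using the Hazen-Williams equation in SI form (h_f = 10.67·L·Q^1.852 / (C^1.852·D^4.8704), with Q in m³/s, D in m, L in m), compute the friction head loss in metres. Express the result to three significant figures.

h_f ≈ 14.8 m

h_f = 10.67·1030·0.665^1.852 / (107^1.852·0.563^4.8704) = 14.78 m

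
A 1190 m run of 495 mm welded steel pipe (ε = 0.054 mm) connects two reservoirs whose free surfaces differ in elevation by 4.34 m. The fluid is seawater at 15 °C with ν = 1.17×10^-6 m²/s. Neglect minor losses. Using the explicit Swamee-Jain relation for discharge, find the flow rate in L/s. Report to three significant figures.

Swamee-Jain (Type II): Q = -0.965·√(gD⁵h_f/L)·ln[ε/(3.7D) + √(3.17ν²L/(gD³h_f))]
√(gD⁵h_f/L) = √(9.81·0.495⁵·4.34/1190) = 0.03261
ε/(3.7D) = 2.95×10^-5; √(3.17ν²L/(gD³h_f)) = 3.16×10^-5
Q = -0.965·0.03261·ln(6.111×10^-5) = 0.3053 m³/s
Check: V = 1.59 m/s, Re = 6.71×10^5, f = 0.01413, h_f = 4.36 m ≈ 4.34 m ✓

Q ≈ 305 L/s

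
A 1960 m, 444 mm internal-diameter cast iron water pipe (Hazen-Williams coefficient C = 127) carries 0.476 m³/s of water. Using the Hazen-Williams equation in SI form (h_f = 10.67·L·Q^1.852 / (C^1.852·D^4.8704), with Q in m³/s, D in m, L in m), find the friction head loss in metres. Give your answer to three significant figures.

h_f ≈ 35.0 m

h_f = 10.67·1960·0.476^1.852 / (127^1.852·0.444^4.8704) = 35.03 m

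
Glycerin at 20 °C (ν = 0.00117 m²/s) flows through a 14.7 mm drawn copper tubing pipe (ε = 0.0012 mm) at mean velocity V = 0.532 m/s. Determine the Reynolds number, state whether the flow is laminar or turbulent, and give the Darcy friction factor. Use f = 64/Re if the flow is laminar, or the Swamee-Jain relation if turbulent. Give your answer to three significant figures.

Re = VD/ν = 0.5320·0.0147/0.00117 = 6.68
Re < 2300 → laminar → f = 64/Re = 9.575

Re ≈ 6.68; laminar; f = 64/Re ≈ 9.57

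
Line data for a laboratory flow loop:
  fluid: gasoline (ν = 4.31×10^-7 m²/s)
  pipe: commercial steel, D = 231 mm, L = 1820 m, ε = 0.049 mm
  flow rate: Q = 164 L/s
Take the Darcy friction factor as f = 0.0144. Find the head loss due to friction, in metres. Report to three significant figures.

h_f ≈ 88.5 m

V = 4Q/(πD²) = 4·0.164/(π·0.231²) = 3.913 m/s
h_f = f(L/D)V²/(2g) = 0.01440·(1820/0.231)·3.913²/(2·9.81) = 88.55 m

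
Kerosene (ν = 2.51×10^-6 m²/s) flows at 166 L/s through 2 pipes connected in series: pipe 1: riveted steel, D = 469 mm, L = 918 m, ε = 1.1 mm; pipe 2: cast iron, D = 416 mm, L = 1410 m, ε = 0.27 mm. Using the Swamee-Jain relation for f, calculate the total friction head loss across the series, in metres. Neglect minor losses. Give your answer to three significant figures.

Pipe 1: V = 0.9609 m/s, Re = 1.80×10^5, ε/D = 0.00235, f = 0.02552, h_1 = f(L/D)V²/2g = 2.350 m
Pipe 2: V = 1.221 m/s, Re = 2.02×10^5, ε/D = 6.49×10^-4, f = 0.01966, h_2 = f(L/D)V²/2g = 5.066 m
Series → Q common, losses add: H = Σh = 7.416 m

H ≈ 7.42 m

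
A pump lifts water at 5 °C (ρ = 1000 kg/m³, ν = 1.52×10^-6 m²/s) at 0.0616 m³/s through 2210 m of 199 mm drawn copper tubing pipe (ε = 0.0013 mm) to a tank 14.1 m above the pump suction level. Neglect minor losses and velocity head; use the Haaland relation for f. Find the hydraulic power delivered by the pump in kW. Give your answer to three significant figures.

P_hyd ≈ 28.4 kW

V = 4Q/(πD²) = 1.981 m/s; Re = 2.59×10^5; ε/D = 6.53×10^-6; f = 0.01479
h_f = f(L/D)V²/2g = 32.84 m
Total head H = z + h_f = 14.1 + 32.84 = 46.94 m
P_hyd = ρgQH = 1000·9.81·0.0616·46.94 = 28.36 kW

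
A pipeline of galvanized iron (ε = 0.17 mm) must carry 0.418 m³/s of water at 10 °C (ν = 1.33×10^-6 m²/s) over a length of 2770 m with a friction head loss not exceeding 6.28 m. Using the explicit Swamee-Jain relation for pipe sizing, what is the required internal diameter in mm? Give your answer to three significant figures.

D ≈ 641 mm

Swamee-Jain (Type III): D = 0.66·[ε^1.25·(LQ²/(gh_f))^4.75 + ν·Q^9.4·(L/(gh_f))^5.2]^0.04
LQ²/(gh_f) = 7.856; L/(gh_f) = 44.96
Term 1 = ε^1.25·(…)^4.75 = 0.347; Term 2 = ν·Q^9.4·(…)^5.2 = 0.144
D = 0.66·(0.347 + 0.144)^0.04 = 0.6415 m = 641 mm
Check: V = 1.29 m/s, Re = 6.24×10^5, f = 0.01584, h_f = 5.83 m ≈ 6.28 m ✓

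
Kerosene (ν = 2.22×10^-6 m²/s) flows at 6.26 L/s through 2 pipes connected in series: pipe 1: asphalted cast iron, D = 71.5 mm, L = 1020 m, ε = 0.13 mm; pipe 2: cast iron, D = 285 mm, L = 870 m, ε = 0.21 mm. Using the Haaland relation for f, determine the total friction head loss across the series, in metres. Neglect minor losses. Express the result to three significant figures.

H ≈ 45.7 m

Pipe 1: V = 1.559 m/s, Re = 5.02×10^4, ε/D = 0.00182, f = 0.02584, h_1 = f(L/D)V²/2g = 45.67 m
Pipe 2: V = 0.09813 m/s, Re = 1.26×10^4, ε/D = 7.37×10^-4, f = 0.03007, h_2 = f(L/D)V²/2g = 0.04505 m
Series → Q common, losses add: H = Σh = 45.72 m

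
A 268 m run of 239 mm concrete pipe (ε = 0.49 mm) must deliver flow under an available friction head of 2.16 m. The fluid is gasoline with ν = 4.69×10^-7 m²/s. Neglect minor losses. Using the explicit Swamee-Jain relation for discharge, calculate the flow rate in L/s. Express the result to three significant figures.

Swamee-Jain (Type II): Q = -0.965·√(gD⁵h_f/L)·ln[ε/(3.7D) + √(3.17ν²L/(gD³h_f))]
√(gD⁵h_f/L) = √(9.81·0.239⁵·2.16/268) = 0.007852
ε/(3.7D) = 5.54×10^-4; √(3.17ν²L/(gD³h_f)) = 2.54×10^-5
Q = -0.965·0.007852·ln(5.795×10^-4) = 0.05648 m³/s
Check: V = 1.26 m/s, Re = 6.42×10^5, f = 0.02396, h_f = 2.17 m ≈ 2.16 m ✓

Q ≈ 56.5 L/s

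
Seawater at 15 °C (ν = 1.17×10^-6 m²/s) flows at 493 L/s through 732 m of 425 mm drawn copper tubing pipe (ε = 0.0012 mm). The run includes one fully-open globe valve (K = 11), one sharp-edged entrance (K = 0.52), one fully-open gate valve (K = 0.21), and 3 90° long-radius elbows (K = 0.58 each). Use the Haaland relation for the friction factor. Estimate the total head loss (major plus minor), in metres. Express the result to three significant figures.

V = 4Q/(πD²) = 3.475 m/s; V²/2g = 0.6155 m
Re = 1.26×10^6, ε/D = 2.82×10^-6 → f = 0.01120 (Haaland)
Major: h_f = f(L/D)·V²/2g = 0.01120·1722·0.6155 = 11.87 m
Minor: ΣK = 13.5; h_m = ΣK·V²/2g = 8.291 m
Total H_L = 11.87 + 8.291 = 20.16 m

H_L ≈ 20.2 m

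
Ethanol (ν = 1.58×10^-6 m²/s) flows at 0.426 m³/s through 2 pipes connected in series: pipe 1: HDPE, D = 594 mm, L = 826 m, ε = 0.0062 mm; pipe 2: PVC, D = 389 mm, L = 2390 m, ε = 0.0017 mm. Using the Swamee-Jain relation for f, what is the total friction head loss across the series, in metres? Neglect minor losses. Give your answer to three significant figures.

Pipe 1: V = 1.537 m/s, Re = 5.78×10^5, ε/D = 1.04×10^-5, f = 0.01294, h_1 = f(L/D)V²/2g = 2.168 m
Pipe 2: V = 3.584 m/s, Re = 8.82×10^5, ε/D = 4.37×10^-6, f = 0.01196, h_2 = f(L/D)V²/2g = 48.11 m
Series → Q common, losses add: H = Σh = 50.27 m

H ≈ 50.3 m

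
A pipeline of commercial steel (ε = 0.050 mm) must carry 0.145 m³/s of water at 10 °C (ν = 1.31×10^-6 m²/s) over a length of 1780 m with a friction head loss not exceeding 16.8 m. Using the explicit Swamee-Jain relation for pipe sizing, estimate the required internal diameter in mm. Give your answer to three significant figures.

Swamee-Jain (Type III): D = 0.66·[ε^1.25·(LQ²/(gh_f))^4.75 + ν·Q^9.4·(L/(gh_f))^5.2]^0.04
LQ²/(gh_f) = 0.2271; L/(gh_f) = 10.80
Term 1 = ε^1.25·(…)^4.75 = 3.68×10^-9; Term 2 = ν·Q^9.4·(…)^5.2 = 4.06×10^-9
D = 0.66·(3.68×10^-9 + 4.06×10^-9)^0.04 = 0.3127 m = 313 mm
Check: V = 1.89 m/s, Re = 4.51×10^5, f = 0.01527, h_f = 15.8 m ≈ 16.8 m ✓

D ≈ 313 mm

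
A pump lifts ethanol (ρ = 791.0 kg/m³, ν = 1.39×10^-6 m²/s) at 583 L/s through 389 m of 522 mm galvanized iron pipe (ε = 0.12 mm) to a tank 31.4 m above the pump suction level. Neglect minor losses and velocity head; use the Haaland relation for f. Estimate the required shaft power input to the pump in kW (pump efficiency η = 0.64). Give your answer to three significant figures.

P_shaft ≈ 252 kW

V = 4Q/(πD²) = 2.724 m/s; Re = 1.02×10^6; ε/D = 2.30×10^-4; f = 0.01491
h_f = f(L/D)V²/2g = 4.201 m
Total head H = z + h_f = 31.4 + 4.201 = 35.60 m
P_hyd = ρgQH = 791.0·9.81·0.583·35.60 = 161.1 kW
P_shaft = P_hyd/η = 161.1/0.64 = 251.7 kW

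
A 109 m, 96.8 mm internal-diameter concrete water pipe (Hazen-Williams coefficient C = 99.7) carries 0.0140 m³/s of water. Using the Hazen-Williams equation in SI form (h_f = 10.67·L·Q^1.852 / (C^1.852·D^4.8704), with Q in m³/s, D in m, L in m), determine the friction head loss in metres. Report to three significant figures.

h_f = 10.67·109·0.0140^1.852 / (99.7^1.852·0.0968^4.8704) = 7.410 m

h_f ≈ 7.41 m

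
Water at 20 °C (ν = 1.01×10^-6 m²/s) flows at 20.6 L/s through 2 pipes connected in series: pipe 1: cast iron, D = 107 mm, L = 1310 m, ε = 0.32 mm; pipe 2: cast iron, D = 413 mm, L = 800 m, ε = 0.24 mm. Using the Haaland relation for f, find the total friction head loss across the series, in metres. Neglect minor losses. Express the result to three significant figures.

Pipe 1: V = 2.291 m/s, Re = 2.43×10^5, ε/D = 0.00299, f = 0.02669, h_1 = f(L/D)V²/2g = 87.42 m
Pipe 2: V = 0.1538 m/s, Re = 6.29×10^4, ε/D = 5.81×10^-4, f = 0.02171, h_2 = f(L/D)V²/2g = 0.05068 m
Series → Q common, losses add: H = Σh = 87.47 m

H ≈ 87.5 m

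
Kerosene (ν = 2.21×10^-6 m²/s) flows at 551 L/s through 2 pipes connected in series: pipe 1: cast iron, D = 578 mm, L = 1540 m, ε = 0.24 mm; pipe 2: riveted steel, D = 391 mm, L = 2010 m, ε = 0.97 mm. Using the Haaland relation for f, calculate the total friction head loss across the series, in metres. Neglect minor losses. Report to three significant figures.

H ≈ 148 m

Pipe 1: V = 2.100 m/s, Re = 5.49×10^5, ε/D = 4.15×10^-4, f = 0.01694, h_1 = f(L/D)V²/2g = 10.14 m
Pipe 2: V = 4.589 m/s, Re = 8.12×10^5, ε/D = 0.00248, f = 0.02504, h_2 = f(L/D)V²/2g = 138.2 m
Series → Q common, losses add: H = Σh = 148.3 m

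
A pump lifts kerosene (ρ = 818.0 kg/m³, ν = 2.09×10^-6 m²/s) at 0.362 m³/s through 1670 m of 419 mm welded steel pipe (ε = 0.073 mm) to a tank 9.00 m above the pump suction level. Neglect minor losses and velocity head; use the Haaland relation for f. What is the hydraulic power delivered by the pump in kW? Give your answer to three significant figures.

P_hyd ≈ 87.1 kW

V = 4Q/(πD²) = 2.625 m/s; Re = 5.26×10^5; ε/D = 1.74×10^-4; f = 0.01497
h_f = f(L/D)V²/2g = 20.97 m
Total head H = z + h_f = 9.00 + 20.97 = 29.97 m
P_hyd = ρgQH = 818.0·9.81·0.362·29.97 = 87.05 kW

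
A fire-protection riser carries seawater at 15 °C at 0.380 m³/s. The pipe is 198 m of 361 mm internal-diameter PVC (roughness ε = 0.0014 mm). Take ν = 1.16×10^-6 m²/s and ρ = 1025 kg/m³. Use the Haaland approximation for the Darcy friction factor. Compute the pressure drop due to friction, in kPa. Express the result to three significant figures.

V = 4Q/(πD²) = 4·0.380/(π·0.361²) = 3.713 m/s
Re = VD/ν = 3.713·0.361/1.16×10^-6 = 1.16×10^6 → turbulent
ε/D = 0.0014/361 = 3.88×10^-6
Haaland: f = 0.01138
h_f = f(L/D)V²/(2g) = 0.01138·(198/0.361)·3.713²/(2·9.81) = 4.386 m
Δp = ρg·h_f = 1025·9.81·4.386 = 44.10 kPa

Δp ≈ 44.1 kPa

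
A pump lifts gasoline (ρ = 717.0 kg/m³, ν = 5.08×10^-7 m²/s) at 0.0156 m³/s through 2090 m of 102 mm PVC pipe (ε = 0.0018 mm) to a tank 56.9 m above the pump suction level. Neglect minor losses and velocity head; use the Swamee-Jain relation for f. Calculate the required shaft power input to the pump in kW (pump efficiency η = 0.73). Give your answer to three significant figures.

P_shaft ≈ 16.5 kW

V = 4Q/(πD²) = 1.909 m/s; Re = 3.83×10^5; ε/D = 1.76×10^-5; f = 0.01397
h_f = f(L/D)V²/2g = 53.19 m
Total head H = z + h_f = 56.9 + 53.19 = 110.1 m
P_hyd = ρgQH = 717.0·9.81·0.0156·110.1 = 12.08 kW
P_shaft = P_hyd/η = 12.08/0.73 = 16.55 kW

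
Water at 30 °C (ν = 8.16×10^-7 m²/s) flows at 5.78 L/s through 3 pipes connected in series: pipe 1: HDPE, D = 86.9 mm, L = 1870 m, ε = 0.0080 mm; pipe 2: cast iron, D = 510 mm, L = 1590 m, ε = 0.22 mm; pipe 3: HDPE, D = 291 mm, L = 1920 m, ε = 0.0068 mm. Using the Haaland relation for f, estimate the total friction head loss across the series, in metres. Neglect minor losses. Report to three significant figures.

Pipe 1: V = 0.9745 m/s, Re = 1.04×10^5, ε/D = 9.21×10^-5, f = 0.01810, h_1 = f(L/D)V²/2g = 18.85 m
Pipe 2: V = 0.02829 m/s, Re = 1.77×10^4, ε/D = 4.31×10^-4, f = 0.02729, h_2 = f(L/D)V²/2g = 0.003471 m
Pipe 3: V = 0.08691 m/s, Re = 3.10×10^4, ε/D = 2.34×10^-5, f = 0.02318, h_3 = f(L/D)V²/2g = 0.05887 m
Series → Q common, losses add: H = Σh = 18.92 m

H ≈ 18.9 m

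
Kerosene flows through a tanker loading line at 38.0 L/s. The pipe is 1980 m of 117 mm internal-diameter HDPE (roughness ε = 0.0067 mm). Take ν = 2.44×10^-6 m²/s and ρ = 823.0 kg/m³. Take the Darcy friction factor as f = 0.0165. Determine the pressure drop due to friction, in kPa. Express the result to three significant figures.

V = 4Q/(πD²) = 4·0.0380/(π·0.117²) = 3.534 m/s
h_f = f(L/D)V²/(2g) = 0.01650·(1980/0.117)·3.534²/(2·9.81) = 177.8 m
Δp = ρg·h_f = 823.0·9.81·177.8 = 1435 kPa

Δp ≈ 1440 kPa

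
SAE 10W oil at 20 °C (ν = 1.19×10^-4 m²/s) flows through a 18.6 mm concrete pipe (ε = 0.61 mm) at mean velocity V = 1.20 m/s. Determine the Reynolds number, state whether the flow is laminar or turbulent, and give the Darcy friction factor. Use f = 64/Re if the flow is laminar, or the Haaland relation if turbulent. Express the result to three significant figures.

Re = VD/ν = 1.200·0.0186/1.19×10^-4 = 188
Re < 2300 → laminar → f = 64/Re = 0.3412

Re ≈ 188; laminar; f = 64/Re ≈ 0.341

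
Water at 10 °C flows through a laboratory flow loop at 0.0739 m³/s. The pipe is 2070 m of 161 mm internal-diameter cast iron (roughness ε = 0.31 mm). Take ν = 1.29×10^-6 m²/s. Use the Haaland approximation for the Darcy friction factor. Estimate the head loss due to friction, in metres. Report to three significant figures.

h_f ≈ 204 m

V = 4Q/(πD²) = 4·0.0739/(π·0.161²) = 3.630 m/s
Re = VD/ν = 3.630·0.161/1.29×10^-6 = 4.53×10^5 → turbulent
ε/D = 0.31/161 = 0.00193
Haaland: f = 0.02360
h_f = f(L/D)V²/(2g) = 0.02360·(2070/0.161)·3.630²/(2·9.81) = 203.8 m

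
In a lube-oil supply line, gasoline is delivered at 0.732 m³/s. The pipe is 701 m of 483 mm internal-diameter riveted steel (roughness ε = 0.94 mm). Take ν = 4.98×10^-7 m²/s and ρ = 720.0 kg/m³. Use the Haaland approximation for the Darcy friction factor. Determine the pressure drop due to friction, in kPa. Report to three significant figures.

V = 4Q/(πD²) = 4·0.732/(π·0.483²) = 3.995 m/s
Re = VD/ν = 3.995·0.483/4.98×10^-7 = 3.87×10^6 → turbulent
ε/D = 0.94/483 = 0.00195
Haaland: f = 0.02334
h_f = f(L/D)V²/(2g) = 0.02334·(701/0.483)·3.995²/(2·9.81) = 27.56 m
Δp = ρg·h_f = 720.0·9.81·27.56 = 194.6 kPa

Δp ≈ 195 kPa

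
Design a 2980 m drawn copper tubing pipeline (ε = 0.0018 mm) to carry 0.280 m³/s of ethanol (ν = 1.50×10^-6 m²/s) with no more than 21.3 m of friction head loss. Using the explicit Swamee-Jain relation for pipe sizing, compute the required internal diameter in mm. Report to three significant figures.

D ≈ 416 mm

Swamee-Jain (Type III): D = 0.66·[ε^1.25·(LQ²/(gh_f))^4.75 + ν·Q^9.4·(L/(gh_f))^5.2]^0.04
LQ²/(gh_f) = 1.118; L/(gh_f) = 14.26
Term 1 = ε^1.25·(…)^4.75 = 1.12×10^-7; Term 2 = ν·Q^9.4·(…)^5.2 = 9.57×10^-6
D = 0.66·(1.12×10^-7 + 9.57×10^-6)^0.04 = 0.4159 m = 416 mm
Check: V = 2.06 m/s, Re = 5.71×10^5, f = 0.01286, h_f = 20.0 m ≈ 21.3 m ✓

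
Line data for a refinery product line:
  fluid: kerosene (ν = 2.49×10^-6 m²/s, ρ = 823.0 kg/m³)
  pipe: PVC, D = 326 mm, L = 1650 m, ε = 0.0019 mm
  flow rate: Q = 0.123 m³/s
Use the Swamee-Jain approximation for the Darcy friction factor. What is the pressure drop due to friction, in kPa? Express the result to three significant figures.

V = 4Q/(πD²) = 4·0.123/(π·0.326²) = 1.474 m/s
Re = VD/ν = 1.474·0.326/2.49×10^-6 = 1.93×10^5 → turbulent
ε/D = 0.0019/326 = 5.83×10^-6
Swamee-Jain: f = 0.01569
h_f = f(L/D)V²/(2g) = 0.01569·(1650/0.326)·1.474²/(2·9.81) = 8.791 m
Δp = ρg·h_f = 823.0·9.81·8.791 = 70.98 kPa

Δp ≈ 71.0 kPa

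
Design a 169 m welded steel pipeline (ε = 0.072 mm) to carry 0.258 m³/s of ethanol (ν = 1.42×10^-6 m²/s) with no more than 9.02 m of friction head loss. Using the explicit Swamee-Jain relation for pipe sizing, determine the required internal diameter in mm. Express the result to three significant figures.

Swamee-Jain (Type III): D = 0.66·[ε^1.25·(LQ²/(gh_f))^4.75 + ν·Q^9.4·(L/(gh_f))^5.2]^0.04
LQ²/(gh_f) = 0.1271; L/(gh_f) = 1.910
Term 1 = ε^1.25·(…)^4.75 = 3.69×10^-10; Term 2 = ν·Q^9.4·(…)^5.2 = 1.21×10^-10
D = 0.66·(3.69×10^-10 + 1.21×10^-10)^0.04 = 0.2800 m = 280 mm
Check: V = 4.19 m/s, Re = 8.26×10^5, f = 0.01551, h_f = 8.38 m ≈ 9.02 m ✓

D ≈ 280 mm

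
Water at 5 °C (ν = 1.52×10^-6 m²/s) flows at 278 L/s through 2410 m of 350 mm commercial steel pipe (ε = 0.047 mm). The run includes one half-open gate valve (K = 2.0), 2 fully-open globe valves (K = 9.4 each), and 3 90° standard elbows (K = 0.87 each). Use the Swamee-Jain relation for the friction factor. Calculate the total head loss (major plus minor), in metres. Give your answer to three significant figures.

H_L ≈ 52.3 m

V = 4Q/(πD²) = 2.889 m/s; V²/2g = 0.4255 m
Re = 6.65×10^5, ε/D = 1.34×10^-4 → f = 0.01445 (Swamee-Jain)
Major: h_f = f(L/D)·V²/2g = 0.01445·6886·0.4255 = 42.34 m
Minor: ΣK = 23.4; h_m = ΣK·V²/2g = 9.962 m
Total H_L = 42.34 + 9.962 = 52.30 m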